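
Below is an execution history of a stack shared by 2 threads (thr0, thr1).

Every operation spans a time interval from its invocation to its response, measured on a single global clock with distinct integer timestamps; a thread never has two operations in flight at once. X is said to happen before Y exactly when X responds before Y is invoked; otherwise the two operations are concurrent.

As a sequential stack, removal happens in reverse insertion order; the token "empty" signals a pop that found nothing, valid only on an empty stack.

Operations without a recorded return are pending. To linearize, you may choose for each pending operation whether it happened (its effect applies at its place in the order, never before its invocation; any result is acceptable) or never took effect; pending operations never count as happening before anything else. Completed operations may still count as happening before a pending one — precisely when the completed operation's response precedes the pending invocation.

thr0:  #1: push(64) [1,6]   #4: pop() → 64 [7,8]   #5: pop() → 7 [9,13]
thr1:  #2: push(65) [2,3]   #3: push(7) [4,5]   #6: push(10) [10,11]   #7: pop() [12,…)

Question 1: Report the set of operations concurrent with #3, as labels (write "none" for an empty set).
#3 spans [4,5]: anything still running between times 4 and 5 counts as concurrent
#1 [1,6]: concurrent
#2 [2,3]: before
#4 [7,8]: after
#5 [9,13]: after
#6 [10,11]: after
#7 [12,…): after

#1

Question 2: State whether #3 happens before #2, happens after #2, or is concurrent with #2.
#3 spans [4,5], #2 spans [2,3]
resp(#2)=3 < inv(#3)=4

after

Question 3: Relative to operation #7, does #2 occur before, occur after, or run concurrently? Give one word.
#2 spans [2,3], #7 spans [12,…)
resp(#2)=3 < inv(#7)=12

before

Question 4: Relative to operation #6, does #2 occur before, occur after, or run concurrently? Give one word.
#2 spans [2,3], #6 spans [10,11]
resp(#2)=3 < inv(#6)=10

before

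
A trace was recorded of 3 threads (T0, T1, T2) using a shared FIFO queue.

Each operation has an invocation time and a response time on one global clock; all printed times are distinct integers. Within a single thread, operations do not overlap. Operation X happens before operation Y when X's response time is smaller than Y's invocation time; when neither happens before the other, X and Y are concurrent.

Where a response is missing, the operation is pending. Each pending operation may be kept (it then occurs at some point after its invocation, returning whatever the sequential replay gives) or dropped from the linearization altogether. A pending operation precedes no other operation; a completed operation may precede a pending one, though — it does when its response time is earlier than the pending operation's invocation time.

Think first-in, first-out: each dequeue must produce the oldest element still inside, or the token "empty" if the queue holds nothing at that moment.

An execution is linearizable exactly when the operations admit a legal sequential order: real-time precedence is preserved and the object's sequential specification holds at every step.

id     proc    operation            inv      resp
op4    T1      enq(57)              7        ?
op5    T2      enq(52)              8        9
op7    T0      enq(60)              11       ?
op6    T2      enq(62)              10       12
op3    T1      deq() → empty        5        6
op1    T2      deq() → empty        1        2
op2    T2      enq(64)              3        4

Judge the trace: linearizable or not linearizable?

events 1..5 are fine; event 6 — the response of op3 at time 6 — makes the prefix non-linearizable
a single order respects real time; the 3 completed FIFO queue operations fail replay along it
take op1, op2, op3: step 3 already fails, because op3 deq() → empty cannot occur there

not linearizable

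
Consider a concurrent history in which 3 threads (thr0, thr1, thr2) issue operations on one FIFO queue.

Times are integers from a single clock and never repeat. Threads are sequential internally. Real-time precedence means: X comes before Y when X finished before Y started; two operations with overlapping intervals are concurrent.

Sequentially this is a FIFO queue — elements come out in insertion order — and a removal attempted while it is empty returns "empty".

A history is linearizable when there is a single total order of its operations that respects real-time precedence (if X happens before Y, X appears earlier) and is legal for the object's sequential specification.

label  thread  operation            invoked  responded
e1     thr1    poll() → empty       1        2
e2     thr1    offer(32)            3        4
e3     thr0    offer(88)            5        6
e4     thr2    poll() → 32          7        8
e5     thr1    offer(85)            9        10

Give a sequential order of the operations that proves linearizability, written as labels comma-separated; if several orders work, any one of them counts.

step 1: e1 poll() → empty — queue <>
step 2: e2 offer(32) — queue <32>
step 3: e3 offer(88) — queue <32,88>
step 4: e4 poll() → 32 — queue <88>
step 5: e5 offer(85) — queue <88,85>

e1, e2, e3, e4, e5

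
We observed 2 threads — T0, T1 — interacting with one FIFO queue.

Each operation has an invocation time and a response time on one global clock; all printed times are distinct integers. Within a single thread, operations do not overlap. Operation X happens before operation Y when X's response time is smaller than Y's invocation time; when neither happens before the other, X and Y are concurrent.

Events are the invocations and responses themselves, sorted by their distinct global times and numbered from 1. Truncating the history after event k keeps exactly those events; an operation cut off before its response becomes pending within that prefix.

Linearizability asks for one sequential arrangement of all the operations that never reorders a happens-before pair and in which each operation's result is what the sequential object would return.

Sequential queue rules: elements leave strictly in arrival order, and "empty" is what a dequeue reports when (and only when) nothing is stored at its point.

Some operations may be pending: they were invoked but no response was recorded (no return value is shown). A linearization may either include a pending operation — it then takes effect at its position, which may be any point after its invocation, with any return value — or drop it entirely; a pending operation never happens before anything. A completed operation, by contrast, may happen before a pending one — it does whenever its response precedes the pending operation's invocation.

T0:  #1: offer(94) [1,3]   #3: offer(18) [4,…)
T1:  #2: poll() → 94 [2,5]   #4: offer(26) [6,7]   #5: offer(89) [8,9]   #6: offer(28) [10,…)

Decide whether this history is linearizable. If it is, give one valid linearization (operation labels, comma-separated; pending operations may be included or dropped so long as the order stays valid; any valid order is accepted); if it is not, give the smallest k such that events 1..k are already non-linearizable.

after step 1 (#1 offer(94)): queue <94>
after step 2 (#2 poll() → 94): queue <>
after step 3 (#3 offer(18) (pending, included)): queue <18>
after step 4 (#4 offer(26)): queue <18,26>
after step 5 (#5 offer(89)): queue <18,26,89>

linearizable — witness: #1, #2, #3, #4, #5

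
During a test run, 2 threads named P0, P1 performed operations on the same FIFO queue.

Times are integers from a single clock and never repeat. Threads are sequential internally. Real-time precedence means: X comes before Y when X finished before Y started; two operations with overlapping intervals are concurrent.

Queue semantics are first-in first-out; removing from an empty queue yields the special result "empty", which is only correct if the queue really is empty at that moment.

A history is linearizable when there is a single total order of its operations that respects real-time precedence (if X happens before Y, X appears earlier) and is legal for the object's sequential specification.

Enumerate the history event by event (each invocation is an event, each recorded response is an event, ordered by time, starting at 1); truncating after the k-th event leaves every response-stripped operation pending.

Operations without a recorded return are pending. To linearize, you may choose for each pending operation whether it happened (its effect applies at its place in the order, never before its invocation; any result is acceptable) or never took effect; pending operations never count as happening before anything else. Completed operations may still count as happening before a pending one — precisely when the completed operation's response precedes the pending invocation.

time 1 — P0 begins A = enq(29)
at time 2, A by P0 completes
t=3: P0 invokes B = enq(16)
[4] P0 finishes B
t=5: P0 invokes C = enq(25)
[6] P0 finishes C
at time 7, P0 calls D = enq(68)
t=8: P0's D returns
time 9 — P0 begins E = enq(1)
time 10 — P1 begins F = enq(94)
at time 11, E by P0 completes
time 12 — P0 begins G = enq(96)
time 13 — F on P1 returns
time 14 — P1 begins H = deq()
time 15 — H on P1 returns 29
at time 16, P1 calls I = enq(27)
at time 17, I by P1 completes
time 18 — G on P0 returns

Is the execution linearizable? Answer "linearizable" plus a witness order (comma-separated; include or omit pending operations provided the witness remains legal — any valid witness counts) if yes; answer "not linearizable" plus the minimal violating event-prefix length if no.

linearizable — witness: A, B, C, D, E, F, G, H, I

step 1: A enq(29) — queue <29>
step 2: B enq(16) — queue <29,16>
step 3: C enq(25) — queue <29,16,25>
step 4: D enq(68) — queue <29,16,25,68>
step 5: E enq(1) — queue <29,16,25,68,1>
step 6: F enq(94) — queue <29,16,25,68,1,94>
step 7: G enq(96) — queue <29,16,25,68,1,94,96>
step 8: H deq() → 29 — queue <16,25,68,1,94,96>
step 9: I enq(27) — queue <16,25,68,1,94,96,27>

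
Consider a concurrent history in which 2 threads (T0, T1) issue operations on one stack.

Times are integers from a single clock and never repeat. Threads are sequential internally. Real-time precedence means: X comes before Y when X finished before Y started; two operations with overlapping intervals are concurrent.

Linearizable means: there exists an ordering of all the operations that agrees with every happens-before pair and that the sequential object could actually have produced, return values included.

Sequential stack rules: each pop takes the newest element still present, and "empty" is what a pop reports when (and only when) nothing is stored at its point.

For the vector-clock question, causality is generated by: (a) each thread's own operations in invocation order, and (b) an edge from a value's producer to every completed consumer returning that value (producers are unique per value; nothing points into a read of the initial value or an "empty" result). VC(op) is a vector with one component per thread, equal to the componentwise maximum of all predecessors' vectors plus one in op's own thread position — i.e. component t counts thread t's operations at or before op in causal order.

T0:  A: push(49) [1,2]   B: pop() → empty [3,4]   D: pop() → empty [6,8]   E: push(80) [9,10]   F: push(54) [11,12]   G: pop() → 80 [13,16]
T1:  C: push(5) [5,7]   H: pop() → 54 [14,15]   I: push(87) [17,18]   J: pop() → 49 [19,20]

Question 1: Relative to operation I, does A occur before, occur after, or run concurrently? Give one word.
Answer: before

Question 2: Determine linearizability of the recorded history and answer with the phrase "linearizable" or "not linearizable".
cut after 3 events: linearizable; cut after 4 events (B responds, time 4): not linearizable
a single order respects real time; the 2 completed stack operations fail replay along it
sample order A, B stalls at step 2 — B pop() → empty has no legal effect

not linearizable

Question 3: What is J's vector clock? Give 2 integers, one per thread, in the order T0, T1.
Answer: (5, 4)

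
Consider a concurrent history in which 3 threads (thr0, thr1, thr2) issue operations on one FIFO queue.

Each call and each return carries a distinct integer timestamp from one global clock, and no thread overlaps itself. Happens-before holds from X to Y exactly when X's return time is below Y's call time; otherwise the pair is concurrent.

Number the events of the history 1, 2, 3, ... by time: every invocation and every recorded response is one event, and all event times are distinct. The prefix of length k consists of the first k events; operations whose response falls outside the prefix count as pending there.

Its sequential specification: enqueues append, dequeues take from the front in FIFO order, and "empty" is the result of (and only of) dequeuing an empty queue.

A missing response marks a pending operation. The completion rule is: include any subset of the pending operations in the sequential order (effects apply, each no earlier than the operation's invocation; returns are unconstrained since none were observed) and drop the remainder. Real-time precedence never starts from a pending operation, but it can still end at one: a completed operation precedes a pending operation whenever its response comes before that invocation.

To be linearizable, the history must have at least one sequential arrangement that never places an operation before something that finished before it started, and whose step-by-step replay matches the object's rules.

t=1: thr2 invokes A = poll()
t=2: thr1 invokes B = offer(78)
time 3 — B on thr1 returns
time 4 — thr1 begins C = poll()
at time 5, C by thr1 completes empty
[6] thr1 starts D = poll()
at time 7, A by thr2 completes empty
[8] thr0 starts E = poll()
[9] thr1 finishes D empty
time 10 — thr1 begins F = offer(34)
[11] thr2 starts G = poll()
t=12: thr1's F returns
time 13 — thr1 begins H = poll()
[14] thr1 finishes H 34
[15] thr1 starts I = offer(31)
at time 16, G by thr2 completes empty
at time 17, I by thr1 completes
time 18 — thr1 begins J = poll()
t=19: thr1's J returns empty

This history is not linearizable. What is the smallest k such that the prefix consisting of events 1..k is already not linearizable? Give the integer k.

7

one valid order for events 1..6 is B, A, C:
1. B offer(78), leaving queue <78>
2. A poll() (pending, included), leaving queue <>
3. C poll() → empty, leaving queue <>
once event 7 joins (A's response, time 7), exhaustive search finds no witness
completion choices over the 1 pending operation (D) were checked; none helps
sample order A, B, C (pending dropped) stalls at step 3 — C poll() → empty has no legal effect
sample order B, A, C (pending dropped) stalls at step 2 — A poll() → empty has no legal effect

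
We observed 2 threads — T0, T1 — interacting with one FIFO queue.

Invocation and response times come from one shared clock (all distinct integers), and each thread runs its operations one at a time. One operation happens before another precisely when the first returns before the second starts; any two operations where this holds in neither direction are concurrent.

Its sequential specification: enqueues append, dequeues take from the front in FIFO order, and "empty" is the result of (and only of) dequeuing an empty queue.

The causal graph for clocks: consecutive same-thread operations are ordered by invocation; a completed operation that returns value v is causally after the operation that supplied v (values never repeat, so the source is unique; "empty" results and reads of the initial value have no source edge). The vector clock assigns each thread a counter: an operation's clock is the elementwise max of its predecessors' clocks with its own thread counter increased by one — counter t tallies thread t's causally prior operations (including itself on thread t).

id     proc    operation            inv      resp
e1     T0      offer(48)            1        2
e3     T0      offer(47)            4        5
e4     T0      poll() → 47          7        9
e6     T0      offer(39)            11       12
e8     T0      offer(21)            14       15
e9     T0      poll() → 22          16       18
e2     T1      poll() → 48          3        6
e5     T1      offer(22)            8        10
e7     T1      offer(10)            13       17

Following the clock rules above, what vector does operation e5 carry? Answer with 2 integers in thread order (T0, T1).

root op e1, invoked 1: fresh clock plus T0's own tick → (1, 0)
e2, invoked 3, takes VC(e1)=(1, 0) under max, adds 1 for T1 → (1, 1)
e3, invoked 4, takes VC(e1)=(1, 0) under max, adds 1 for T0 → (2, 0)
e5, invoked 8, takes VC(e2)=(1, 1) under max, adds 1 for T1 → (1, 2)
e4, invoked 7, takes VC(e3)=(2, 0) under max, adds 1 for T0 → (3, 0)
e7, invoked 13, takes VC(e5)=(1, 2) under max, adds 1 for T1 → (1, 3)
e6, invoked 11, takes VC(e4)=(3, 0) under max, adds 1 for T0 → (4, 0)
e8, invoked 14, takes VC(e6)=(4, 0) under max, adds 1 for T0 → (5, 0)
e9, invoked 16, takes VC(e5)=(1, 2), VC(e8)=(5, 0) under max, adds 1 for T0 → (6, 2)
target: VC(e5) = (1, 2)

(1, 2)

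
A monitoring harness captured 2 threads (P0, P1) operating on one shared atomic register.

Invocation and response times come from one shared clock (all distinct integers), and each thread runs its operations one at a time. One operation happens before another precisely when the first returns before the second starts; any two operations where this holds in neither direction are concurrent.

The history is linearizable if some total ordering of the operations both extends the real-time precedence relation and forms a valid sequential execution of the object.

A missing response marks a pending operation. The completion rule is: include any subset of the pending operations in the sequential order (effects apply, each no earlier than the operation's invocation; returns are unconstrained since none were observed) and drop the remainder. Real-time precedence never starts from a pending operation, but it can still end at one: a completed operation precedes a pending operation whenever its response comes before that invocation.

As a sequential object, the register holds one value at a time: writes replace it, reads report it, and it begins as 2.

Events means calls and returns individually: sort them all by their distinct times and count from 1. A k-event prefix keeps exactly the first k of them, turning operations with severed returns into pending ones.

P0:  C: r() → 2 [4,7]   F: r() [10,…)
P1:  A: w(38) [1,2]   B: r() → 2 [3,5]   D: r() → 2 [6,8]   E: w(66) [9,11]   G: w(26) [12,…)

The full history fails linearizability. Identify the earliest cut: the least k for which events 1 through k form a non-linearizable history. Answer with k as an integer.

5

a valid linearization of events 1..4 exists, for instance A:
1. A w(38), leaving value 38
at event 5 (B's time-5 response) nothing linearizes any more
include/drop combinations of the 1 pending operation (C) were all tried; none helps
take A, B (pending dropped): step 2 already fails, because B r() → 2 cannot occur there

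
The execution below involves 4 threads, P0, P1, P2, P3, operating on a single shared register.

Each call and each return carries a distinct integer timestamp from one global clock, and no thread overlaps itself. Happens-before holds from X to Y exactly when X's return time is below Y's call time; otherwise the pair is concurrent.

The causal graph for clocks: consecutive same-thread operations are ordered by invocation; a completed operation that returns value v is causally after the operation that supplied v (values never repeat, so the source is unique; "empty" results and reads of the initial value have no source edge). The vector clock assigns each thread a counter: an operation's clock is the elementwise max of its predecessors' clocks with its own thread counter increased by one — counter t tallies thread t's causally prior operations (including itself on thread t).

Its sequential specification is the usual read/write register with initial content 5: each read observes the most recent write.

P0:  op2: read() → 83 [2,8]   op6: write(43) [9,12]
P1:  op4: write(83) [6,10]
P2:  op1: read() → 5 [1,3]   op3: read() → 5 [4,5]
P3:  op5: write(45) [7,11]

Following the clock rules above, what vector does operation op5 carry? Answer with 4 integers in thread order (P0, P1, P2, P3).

op5, invoked 7, has no incoming edges; only P3's bump applies → (0, 0, 0, 1)
op1, invoked 1, has no incoming edges; only P2's bump applies → (0, 0, 1, 0)
op4, invoked 6, has no incoming edges; only P1's bump applies → (0, 1, 0, 0)
VC(op3, invoked at 4): max of VC(op1)=(0, 0, 1, 0), then +1 on thread P2 → (0, 0, 2, 0)
VC(op2, invoked at 2): max of VC(op4)=(0, 1, 0, 0), then +1 on thread P0 → (1, 1, 0, 0)
VC(op6, invoked at 9): max of VC(op2)=(1, 1, 0, 0), then +1 on thread P0 → (2, 1, 0, 0)
target: VC(op5) = (0, 0, 0, 1)

(0, 0, 0, 1)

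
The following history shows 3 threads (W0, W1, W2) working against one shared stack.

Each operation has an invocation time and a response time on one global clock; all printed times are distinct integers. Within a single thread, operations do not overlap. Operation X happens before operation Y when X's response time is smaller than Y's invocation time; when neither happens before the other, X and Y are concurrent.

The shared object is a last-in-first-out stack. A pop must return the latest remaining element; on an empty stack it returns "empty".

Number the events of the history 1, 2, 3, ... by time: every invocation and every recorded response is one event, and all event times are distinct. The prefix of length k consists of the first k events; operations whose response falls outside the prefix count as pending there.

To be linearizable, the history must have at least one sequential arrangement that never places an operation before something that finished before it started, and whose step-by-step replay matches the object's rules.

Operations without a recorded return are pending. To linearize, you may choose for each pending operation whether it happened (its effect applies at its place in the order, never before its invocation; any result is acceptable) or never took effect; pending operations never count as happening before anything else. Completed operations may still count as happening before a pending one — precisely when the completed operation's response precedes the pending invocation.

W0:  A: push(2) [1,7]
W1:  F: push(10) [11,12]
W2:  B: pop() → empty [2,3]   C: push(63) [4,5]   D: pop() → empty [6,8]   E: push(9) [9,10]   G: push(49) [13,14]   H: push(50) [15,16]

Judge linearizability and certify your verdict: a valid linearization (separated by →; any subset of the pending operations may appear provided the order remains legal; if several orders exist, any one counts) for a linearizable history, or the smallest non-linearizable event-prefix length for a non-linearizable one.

through event 7 a valid linearization exists; event 8 (D responding at time 8) ends that
all 4 real-time-respecting orders fail — 4 completed stack operations, no legal replay
sample order A, B, C, D stalls at step 2 — B pop() → empty has no legal effect
sample order B, A, C, D stalls at step 4 — D pop() → empty has no legal effect

not linearizable — minimal violating prefix: 8 events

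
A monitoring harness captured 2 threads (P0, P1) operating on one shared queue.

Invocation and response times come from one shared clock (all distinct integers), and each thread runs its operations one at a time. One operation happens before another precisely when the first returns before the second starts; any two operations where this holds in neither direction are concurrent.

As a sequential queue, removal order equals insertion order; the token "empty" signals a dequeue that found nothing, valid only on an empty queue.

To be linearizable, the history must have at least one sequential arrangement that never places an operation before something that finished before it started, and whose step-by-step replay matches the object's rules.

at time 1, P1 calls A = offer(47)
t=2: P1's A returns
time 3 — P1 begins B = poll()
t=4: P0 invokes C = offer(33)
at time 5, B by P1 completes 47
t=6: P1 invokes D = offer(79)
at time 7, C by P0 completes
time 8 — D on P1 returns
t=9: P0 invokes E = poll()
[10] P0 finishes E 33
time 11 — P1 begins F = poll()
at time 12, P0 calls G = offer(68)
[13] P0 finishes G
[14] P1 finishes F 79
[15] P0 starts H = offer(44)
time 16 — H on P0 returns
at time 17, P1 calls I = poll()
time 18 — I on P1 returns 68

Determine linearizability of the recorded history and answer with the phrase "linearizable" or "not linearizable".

a witness: A, B, C, D, E, F, G, H, I
after step 1 (A offer(47)): queue <47>
after step 2 (B poll() → 47): queue <>
after step 3 (C offer(33)): queue <33>
after step 4 (D offer(79)): queue <33,79>
after step 5 (E poll() → 33): queue <79>
after step 6 (F poll() → 79): queue <>
after step 7 (G offer(68)): queue <68>
after step 8 (H offer(44)): queue <68,44>
after step 9 (I poll() → 68): queue <44>

linearizable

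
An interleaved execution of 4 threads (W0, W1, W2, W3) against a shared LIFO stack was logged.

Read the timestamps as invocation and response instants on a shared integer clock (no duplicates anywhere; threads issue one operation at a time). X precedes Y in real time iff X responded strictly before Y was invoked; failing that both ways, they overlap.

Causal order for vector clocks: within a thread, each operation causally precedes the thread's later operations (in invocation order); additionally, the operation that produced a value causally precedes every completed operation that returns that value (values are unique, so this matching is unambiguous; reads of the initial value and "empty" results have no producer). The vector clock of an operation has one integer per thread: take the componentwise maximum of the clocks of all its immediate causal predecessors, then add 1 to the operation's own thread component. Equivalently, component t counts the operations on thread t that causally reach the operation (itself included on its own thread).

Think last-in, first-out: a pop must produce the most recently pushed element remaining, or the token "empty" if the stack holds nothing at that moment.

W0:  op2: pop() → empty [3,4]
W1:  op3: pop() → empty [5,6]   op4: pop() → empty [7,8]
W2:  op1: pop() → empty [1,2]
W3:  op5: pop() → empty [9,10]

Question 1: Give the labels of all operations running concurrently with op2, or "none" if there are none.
none

op2 spans [3,4]: anything still running between times 3 and 4 counts as concurrent
op1 [1,2]: before
op3 [5,6]: after
op4 [7,8]: after
op5 [9,10]: after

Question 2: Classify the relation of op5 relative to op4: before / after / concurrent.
after

op5 spans [9,10], op4 spans [7,8]
resp(op4)=8 < inv(op5)=9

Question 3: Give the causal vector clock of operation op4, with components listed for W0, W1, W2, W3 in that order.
(0, 2, 0, 0)

VC(op5, invoked at 9): no causal predecessors; +1 on W3 → (0, 0, 0, 1)
VC(op1, invoked at 1): no causal predecessors; +1 on W2 → (0, 0, 1, 0)
VC(op3, invoked at 5): no causal predecessors; +1 on W1 → (0, 1, 0, 0)
VC(op2, invoked at 3): no causal predecessors; +1 on W0 → (1, 0, 0, 0)
merge at op4 (invoked 7): VC(op3)=(0, 1, 0, 0), own-thread bump on W1 → (0, 2, 0, 0)
target: VC(op4) = (0, 2, 0, 0)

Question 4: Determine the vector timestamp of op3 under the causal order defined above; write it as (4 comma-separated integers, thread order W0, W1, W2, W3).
(0, 1, 0, 0)

invoked at 9, op5 has no predecessors; its own W3 bump gives (0, 0, 0, 1)
invoked at 1, op1 has no predecessors; its own W2 bump gives (0, 0, 1, 0)
invoked at 5, op3 has no predecessors; its own W1 bump gives (0, 1, 0, 0)
invoked at 3, op2 has no predecessors; its own W0 bump gives (1, 0, 0, 0)
op4, invoked 7, takes VC(op3)=(0, 1, 0, 0) under max, adds 1 for W1 → (0, 2, 0, 0)
target: VC(op3) = (0, 1, 0, 0)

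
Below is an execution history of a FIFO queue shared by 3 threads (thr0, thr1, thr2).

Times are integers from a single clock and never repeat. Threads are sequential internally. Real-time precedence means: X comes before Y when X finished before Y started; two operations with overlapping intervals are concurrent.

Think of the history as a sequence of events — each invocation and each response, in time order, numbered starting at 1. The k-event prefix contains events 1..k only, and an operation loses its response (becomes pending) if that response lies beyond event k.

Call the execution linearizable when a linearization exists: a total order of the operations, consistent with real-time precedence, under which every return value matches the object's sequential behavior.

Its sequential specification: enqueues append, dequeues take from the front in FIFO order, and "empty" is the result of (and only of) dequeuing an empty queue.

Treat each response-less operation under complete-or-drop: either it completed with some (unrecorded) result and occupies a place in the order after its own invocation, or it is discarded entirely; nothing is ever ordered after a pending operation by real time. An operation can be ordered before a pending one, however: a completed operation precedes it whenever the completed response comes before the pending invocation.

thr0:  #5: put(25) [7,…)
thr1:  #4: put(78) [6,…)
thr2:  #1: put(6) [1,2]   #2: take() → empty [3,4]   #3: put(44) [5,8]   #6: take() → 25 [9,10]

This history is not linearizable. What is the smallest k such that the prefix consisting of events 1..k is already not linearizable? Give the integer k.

4

events 1..3 are linearizable; a witness order is #1:
step 1: #1 put(6) — queue <6>
with event 4 included (#2 responding at time 4), all real-time-consistent orders fail
for example #1, #2 fails at step 2: #2 take() → empty is not legal there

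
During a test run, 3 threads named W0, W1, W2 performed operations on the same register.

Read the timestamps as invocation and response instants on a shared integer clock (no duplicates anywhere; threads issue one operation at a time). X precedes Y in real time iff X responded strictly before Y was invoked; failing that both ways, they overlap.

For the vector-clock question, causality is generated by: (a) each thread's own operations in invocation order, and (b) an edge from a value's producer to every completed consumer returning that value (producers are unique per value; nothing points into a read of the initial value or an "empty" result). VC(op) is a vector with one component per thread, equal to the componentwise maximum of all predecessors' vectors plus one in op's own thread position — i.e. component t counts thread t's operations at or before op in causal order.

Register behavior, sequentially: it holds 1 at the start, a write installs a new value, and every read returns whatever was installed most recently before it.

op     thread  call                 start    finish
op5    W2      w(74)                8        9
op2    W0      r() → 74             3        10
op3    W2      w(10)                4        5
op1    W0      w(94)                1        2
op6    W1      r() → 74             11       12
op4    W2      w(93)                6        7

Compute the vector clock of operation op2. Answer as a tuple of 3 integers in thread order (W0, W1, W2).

(2, 0, 3)

root op op3, invoked 4: fresh clock plus W2's own tick → (0, 0, 1)
root op op1, invoked 1: fresh clock plus W0's own tick → (1, 0, 0)
VC(op4, invoked at 6): max of VC(op3)=(0, 0, 1), then +1 on thread W2 → (0, 0, 2)
VC(op5, invoked at 8): max of VC(op4)=(0, 0, 2), then +1 on thread W2 → (0, 0, 3)
VC(op6, invoked at 11): max of VC(op5)=(0, 0, 3), then +1 on thread W1 → (0, 1, 3)
VC(op2, invoked at 3): max of VC(op1)=(1, 0, 0), VC(op5)=(0, 0, 3), then +1 on thread W0 → (2, 0, 3)
target: VC(op2) = (2, 0, 3)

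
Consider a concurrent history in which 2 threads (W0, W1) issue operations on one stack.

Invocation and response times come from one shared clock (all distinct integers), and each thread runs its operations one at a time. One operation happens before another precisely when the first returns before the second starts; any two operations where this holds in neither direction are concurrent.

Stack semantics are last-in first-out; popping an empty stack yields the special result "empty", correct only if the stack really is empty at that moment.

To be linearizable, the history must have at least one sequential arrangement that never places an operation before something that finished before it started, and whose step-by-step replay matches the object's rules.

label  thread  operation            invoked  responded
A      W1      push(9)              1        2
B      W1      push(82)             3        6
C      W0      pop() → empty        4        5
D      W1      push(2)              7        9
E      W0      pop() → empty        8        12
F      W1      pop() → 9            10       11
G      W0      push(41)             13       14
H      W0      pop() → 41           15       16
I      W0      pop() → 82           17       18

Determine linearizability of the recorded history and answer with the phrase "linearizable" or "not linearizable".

not linearizable

cut after 4 events: linearizable; cut after 5 events (C responds, time 5): not linearizable
the sole real-time-consistent order of 2 completed operations fails the stack replay
every completion of the 1 pending operation (B) was checked; none linearizes
sample order A, C (pending dropped) stalls at step 2 — C pop() → empty has no legal effect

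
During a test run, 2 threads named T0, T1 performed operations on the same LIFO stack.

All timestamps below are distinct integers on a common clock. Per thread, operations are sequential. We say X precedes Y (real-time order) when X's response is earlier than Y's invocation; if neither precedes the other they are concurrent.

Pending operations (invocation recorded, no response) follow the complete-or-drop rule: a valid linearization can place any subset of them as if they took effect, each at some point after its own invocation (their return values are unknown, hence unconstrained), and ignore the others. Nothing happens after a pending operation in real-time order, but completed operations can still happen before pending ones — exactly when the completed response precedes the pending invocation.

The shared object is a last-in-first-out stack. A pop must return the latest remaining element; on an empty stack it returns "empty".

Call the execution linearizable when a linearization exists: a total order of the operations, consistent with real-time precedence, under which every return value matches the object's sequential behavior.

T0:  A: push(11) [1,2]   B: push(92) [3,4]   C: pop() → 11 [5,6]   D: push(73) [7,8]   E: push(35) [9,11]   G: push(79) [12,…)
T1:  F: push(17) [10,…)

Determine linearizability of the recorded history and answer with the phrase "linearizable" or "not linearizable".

the violation lands at event 6, C's response at time 6: events 1..5 linearize, events 1..6 do not
the completed operations (3 total) allow one real-time order; the LIFO stack replay rejects it
sample order A, B, C stalls at step 3 — C pop() → 11 has no legal effect

not linearizable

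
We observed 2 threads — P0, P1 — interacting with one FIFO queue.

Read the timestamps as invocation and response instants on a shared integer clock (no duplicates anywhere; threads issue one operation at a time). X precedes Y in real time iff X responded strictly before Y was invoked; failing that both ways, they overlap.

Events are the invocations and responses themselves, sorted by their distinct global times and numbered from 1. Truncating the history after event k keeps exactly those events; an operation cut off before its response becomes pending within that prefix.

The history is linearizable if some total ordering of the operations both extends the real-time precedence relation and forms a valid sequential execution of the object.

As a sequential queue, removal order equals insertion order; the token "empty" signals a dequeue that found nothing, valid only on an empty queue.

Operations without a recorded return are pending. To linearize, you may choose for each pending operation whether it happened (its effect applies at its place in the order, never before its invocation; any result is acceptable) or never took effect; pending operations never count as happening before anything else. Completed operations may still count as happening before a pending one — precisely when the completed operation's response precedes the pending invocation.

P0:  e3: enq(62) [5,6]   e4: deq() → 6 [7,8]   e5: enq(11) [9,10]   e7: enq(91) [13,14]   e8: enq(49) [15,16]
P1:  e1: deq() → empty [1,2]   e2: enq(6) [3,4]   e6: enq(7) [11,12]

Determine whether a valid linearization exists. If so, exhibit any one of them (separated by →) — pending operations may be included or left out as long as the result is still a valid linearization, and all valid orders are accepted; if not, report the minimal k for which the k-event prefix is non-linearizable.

linearizable — witness: e1 → e2 → e3 → e4 → e5 → e6 → e7 → e8

after step 1 (e1 deq() → empty): queue <>
after step 2 (e2 enq(6)): queue <6>
after step 3 (e3 enq(62)): queue <6,62>
after step 4 (e4 deq() → 6): queue <62>
after step 5 (e5 enq(11)): queue <62,11>
after step 6 (e6 enq(7)): queue <62,11,7>
after step 7 (e7 enq(91)): queue <62,11,7,91>
after step 8 (e8 enq(49)): queue <62,11,7,91,49>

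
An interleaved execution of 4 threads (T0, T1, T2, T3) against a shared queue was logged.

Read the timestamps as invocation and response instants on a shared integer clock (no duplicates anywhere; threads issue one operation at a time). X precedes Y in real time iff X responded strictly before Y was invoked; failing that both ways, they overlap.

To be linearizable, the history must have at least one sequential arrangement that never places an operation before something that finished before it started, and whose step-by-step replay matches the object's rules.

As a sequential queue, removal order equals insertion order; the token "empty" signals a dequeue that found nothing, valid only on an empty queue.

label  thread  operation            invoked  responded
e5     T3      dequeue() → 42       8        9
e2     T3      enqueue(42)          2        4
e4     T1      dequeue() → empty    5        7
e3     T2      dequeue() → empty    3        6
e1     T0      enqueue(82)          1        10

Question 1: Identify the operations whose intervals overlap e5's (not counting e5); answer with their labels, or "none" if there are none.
Answer: e1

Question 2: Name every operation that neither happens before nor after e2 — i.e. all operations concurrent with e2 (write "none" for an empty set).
Answer: e1, e3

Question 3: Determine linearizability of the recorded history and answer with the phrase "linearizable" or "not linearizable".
not linearizable

cut after 6 events: linearizable; cut after 7 events (e4 responds, time 7): not linearizable
checked exhaustively: 3 real-time-consistent orders of 3 completed operations, zero legal queue replays
completion choices over the 1 pending operation (e1) were checked; none helps
take e2, e3, e4 (pending dropped): step 2 already fails, because e3 dequeue() → empty cannot occur there
take e2, e4, e3 (pending dropped): step 2 already fails, because e4 dequeue() → empty cannot occur there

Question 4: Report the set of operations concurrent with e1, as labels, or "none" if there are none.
Answer: e2, e3, e4, e5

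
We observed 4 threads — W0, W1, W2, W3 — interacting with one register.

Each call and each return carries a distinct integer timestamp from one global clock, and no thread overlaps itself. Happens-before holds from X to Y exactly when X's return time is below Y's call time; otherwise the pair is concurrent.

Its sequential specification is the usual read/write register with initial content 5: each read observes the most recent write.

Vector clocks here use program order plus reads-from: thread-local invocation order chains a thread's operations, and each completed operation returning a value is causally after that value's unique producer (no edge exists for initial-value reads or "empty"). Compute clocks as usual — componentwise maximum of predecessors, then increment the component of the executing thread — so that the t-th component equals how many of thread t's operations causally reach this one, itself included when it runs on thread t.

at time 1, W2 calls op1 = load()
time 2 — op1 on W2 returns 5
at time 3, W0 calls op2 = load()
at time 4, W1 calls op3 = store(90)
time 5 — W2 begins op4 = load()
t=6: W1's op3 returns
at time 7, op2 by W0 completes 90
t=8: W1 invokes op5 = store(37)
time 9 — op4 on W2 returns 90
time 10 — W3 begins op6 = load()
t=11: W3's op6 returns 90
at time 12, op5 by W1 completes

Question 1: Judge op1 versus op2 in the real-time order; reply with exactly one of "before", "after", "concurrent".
before

op1 spans [1,2], op2 spans [3,7]
resp(op1)=2 < inv(op2)=3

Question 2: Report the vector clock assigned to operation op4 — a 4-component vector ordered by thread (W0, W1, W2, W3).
(0, 1, 2, 0)

no predecessors for op1 (invoked 1): W2 increments from zero → (0, 0, 1, 0)
no predecessors for op3 (invoked 4): W1 increments from zero → (0, 1, 0, 0)
from VC(op3)=(0, 1, 0, 0), op6 (invoked 10) maxes components and bumps W3 → (0, 1, 0, 1)
from VC(op3)=(0, 1, 0, 0), op5 (invoked 8) maxes components and bumps W1 → (0, 2, 0, 0)
from VC(op3)=(0, 1, 0, 0), op2 (invoked 3) maxes components and bumps W0 → (1, 1, 0, 0)
from VC(op1)=(0, 0, 1, 0), VC(op3)=(0, 1, 0, 0), op4 (invoked 5) maxes components and bumps W2 → (0, 1, 2, 0)
target: VC(op4) = (0, 1, 2, 0)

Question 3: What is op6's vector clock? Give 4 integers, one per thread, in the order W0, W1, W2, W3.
(0, 1, 0, 1)

invoked at 1, op1 has no predecessors; its own W2 bump gives (0, 0, 1, 0)
invoked at 4, op3 has no predecessors; its own W1 bump gives (0, 1, 0, 0)
invoked at 10, op6 merges VC(op3)=(0, 1, 0, 0) and bumps W3's slot → (0, 1, 0, 1)
invoked at 8, op5 merges VC(op3)=(0, 1, 0, 0) and bumps W1's slot → (0, 2, 0, 0)
invoked at 3, op2 merges VC(op3)=(0, 1, 0, 0) and bumps W0's slot → (1, 1, 0, 0)
invoked at 5, op4 merges VC(op1)=(0, 0, 1, 0), VC(op3)=(0, 1, 0, 0) and bumps W2's slot → (0, 1, 2, 0)
target: VC(op6) = (0, 1, 0, 1)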